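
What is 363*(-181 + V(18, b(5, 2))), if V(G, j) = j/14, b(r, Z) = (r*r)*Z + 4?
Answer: -450120/7 ≈ -64303.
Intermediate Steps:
b(r, Z) = 4 + Z*r**2 (b(r, Z) = r**2*Z + 4 = Z*r**2 + 4 = 4 + Z*r**2)
V(G, j) = j/14 (V(G, j) = j*(1/14) = j/14)
363*(-181 + V(18, b(5, 2))) = 363*(-181 + (4 + 2*5**2)/14) = 363*(-181 + (4 + 2*25)/14) = 363*(-181 + (4 + 50)/14) = 363*(-181 + (1/14)*54) = 363*(-181 + 27/7) = 363*(-1240/7) = -450120/7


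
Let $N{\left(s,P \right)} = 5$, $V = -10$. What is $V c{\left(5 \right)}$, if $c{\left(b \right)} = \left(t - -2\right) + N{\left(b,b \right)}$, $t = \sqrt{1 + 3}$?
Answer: $-90$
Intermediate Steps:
$t = 2$ ($t = \sqrt{4} = 2$)
$c{\left(b \right)} = 9$ ($c{\left(b \right)} = \left(2 - -2\right) + 5 = \left(2 + 2\right) + 5 = 4 + 5 = 9$)
$V c{\left(5 \right)} = \left(-10\right) 9 = -90$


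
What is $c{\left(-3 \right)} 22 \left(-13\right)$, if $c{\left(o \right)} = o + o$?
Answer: $1716$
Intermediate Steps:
$c{\left(o \right)} = 2 o$
$c{\left(-3 \right)} 22 \left(-13\right) = 2 \left(-3\right) 22 \left(-13\right) = \left(-6\right) 22 \left(-13\right) = \left(-132\right) \left(-13\right) = 1716$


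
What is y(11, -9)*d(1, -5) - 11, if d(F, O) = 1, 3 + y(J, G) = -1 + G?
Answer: -24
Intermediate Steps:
y(J, G) = -4 + G (y(J, G) = -3 + (-1 + G) = -4 + G)
y(11, -9)*d(1, -5) - 11 = (-4 - 9)*1 - 11 = -13*1 - 11 = -13 - 11 = -24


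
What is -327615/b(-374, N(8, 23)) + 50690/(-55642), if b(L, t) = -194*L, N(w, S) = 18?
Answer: -10953508735/2018580476 ≈ -5.4263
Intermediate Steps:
-327615/b(-374, N(8, 23)) + 50690/(-55642) = -327615/((-194*(-374))) + 50690/(-55642) = -327615/72556 + 50690*(-1/55642) = -327615*1/72556 - 25345/27821 = -327615/72556 - 25345/27821 = -10953508735/2018580476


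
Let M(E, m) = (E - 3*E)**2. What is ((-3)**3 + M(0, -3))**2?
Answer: 729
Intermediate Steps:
M(E, m) = 4*E**2 (M(E, m) = (-2*E)**2 = 4*E**2)
((-3)**3 + M(0, -3))**2 = ((-3)**3 + 4*0**2)**2 = (-27 + 4*0)**2 = (-27 + 0)**2 = (-27)**2 = 729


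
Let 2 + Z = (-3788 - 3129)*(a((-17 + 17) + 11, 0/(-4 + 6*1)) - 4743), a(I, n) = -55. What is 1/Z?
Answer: 1/33187764 ≈ 3.0132e-8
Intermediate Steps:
Z = 33187764 (Z = -2 + (-3788 - 3129)*(-55 - 4743) = -2 - 6917*(-4798) = -2 + 33187766 = 33187764)
1/Z = 1/33187764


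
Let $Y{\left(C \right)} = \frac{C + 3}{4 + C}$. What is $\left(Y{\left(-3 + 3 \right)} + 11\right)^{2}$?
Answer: $\frac{2209}{16} \approx 138.06$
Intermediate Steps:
$Y{\left(C \right)} = \frac{3 + C}{4 + C}$
$\left(Y{\left(-3 + 3 \right)} + 11\right)^{2} = \left(\frac{3 + \left(-3 + 3\right)}{4 + \left(-3 + 3\right)} + 11\right)^{2} = \left(\frac{3 + 0}{4 + 0} + 11\right)^{2} = \left(\frac{1}{4} \cdot 3 + 11\right)^{2} = \left(\frac{3}{4} + 11\right)^{2} = \left(\frac{47}{4}\right)^{2} = \frac{2209}{16}$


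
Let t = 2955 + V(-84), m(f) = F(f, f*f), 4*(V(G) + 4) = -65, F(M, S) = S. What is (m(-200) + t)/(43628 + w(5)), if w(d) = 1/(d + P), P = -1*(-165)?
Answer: 14597815/14833522 ≈ 0.98411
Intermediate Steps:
V(G) = -81/4 (V(G) = -4 + (¼)*(-65) = -4 - 65/4 = -81/4)
m(f) = f² (m(f) = f*f = f²)
P = 165
w(d) = 1/(165 + d) (w(d) = 1/(d + 165) = 1/(165 + d))
t = 11739/4 (t = 2955 - 81/4 = 11739/4 ≈ 2934.8)
(m(-200) + t)/(43628 + w(5)) = ((-200)² + 11739/4)/(43628 + 1/(165 + 5)) = (40000 + 11739/4)/(43628 + 1/170) = 171739/(4*(43628 + 1/170)) = 171739/(4*(7416761/170)) = (171739/4)*(170/7416761) = 14597815/14833522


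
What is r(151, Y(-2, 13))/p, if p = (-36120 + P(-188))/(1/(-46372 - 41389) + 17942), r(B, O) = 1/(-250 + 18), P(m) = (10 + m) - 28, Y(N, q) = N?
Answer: 1574607861/739617411952 ≈ 0.0021289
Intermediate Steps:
P(m) = -18 + m
r(B, O) = -1/232 (r(B, O) = 1/(-232) = -1/232)
p = -3188006086/1574607861 (p = (-36120 + (-18 - 188))/(1/(-46372 - 41389) + 17942) = (-36120 - 206)/(1/(-87761) + 17942) = -36326/(-1/87761 + 17942) = -36326/1574607861/87761 = -36326*87761/1574607861 = -3188006086/1574607861 ≈ -2.0246)
r(151, Y(-2, 13))/p = -1/(232*(-3188006086/1574607861)) = -1/232*(-1574607861/3188006086) = 1574607861/739617411952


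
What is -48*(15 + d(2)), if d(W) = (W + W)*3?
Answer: -1296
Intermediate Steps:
d(W) = 6*W (d(W) = (2*W)*3 = 6*W)
-48*(15 + d(2)) = -48*(15 + 6*2) = -48*(15 + 12) = -48*27 = -1296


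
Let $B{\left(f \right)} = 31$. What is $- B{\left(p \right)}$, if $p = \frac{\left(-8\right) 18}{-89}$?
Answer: $-31$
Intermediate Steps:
$p = \frac{144}{89}$ ($p = \left(-144\right) \left(- \frac{1}{89}\right) = \frac{144}{89} \approx 1.618$)
$- B{\left(p \right)} = \left(-1\right) 31 = -31$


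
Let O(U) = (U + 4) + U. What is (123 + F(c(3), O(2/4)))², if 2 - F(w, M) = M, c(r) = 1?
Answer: 14400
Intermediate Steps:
O(U) = 4 + 2*U (O(U) = (4 + U) + U = 4 + 2*U)
F(w, M) = 2 - M
(123 + F(c(3), O(2/4)))² = (123 + (2 - (4 + 2*(2/4))))² = (123 + (2 - (4 + 2*(2*(¼)))))² = (123 + (2 - (4 + 2*(½))))² = (123 + (2 - (4 + 1)))² = (123 + (2 - 1*5))² = (123 + (2 - 5))² = (123 - 3)² = 120² = 14400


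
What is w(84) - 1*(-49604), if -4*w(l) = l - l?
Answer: 49604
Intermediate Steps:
w(l) = 0 (w(l) = -(l - l)/4 = -¼*0 = 0)
w(84) - 1*(-49604) = 0 - 1*(-49604) = 0 + 49604 = 49604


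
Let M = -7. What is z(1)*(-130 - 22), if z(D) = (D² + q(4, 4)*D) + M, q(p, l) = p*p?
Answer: -1520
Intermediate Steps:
q(p, l) = p²
z(D) = -7 + D² + 16*D (z(D) = (D² + 4²*D) - 7 = (D² + 16*D) - 7 = -7 + D² + 16*D)
z(1)*(-130 - 22) = (-7 + 1² + 16*1)*(-130 - 22) = (-7 + 1 + 16)*(-152) = 10*(-152) = -1520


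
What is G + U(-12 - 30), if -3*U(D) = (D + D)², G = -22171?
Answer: -24523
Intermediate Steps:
U(D) = -4*D²/3 (U(D) = -(D + D)²/3 = -4*D²/3)
G + U(-12 - 30) = -22171 - 4*(-12 - 30)²/3 = -22171 - 4/3*(-42)² = -22171 - 4/3*1764 = -22171 - 2352 = -24523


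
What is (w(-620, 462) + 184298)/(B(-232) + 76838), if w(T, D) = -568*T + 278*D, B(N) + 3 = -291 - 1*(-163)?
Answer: 664894/76707 ≈ 8.6680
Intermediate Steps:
B(N) = -131 (B(N) = -3 + (-291 - 1*(-163)) = -3 + (-291 + 163) = -3 - 128 = -131)
(w(-620, 462) + 184298)/(B(-232) + 76838) = ((-568*(-620) + 278*462) + 184298)/(-131 + 76838) = ((352160 + 128436) + 184298)/76707 = (480596 + 184298)*(1/76707) = 664894*(1/76707) = 664894/76707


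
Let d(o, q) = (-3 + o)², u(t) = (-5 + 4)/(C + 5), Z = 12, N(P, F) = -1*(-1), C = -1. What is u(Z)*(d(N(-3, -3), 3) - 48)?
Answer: 11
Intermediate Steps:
N(P, F) = 1
u(t) = -¼ (u(t) = (-5 + 4)/(-1 + 5) = -1/4 = -1*¼ = -¼)
u(Z)*(d(N(-3, -3), 3) - 48) = -((-3 + 1)² - 48)/4 = -((-2)² - 48)/4 = -(4 - 48)/4 = -¼*(-44) = 11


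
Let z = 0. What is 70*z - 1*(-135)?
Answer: 135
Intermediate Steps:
70*z - 1*(-135) = 70*0 - 1*(-135) = 0 + 135 = 135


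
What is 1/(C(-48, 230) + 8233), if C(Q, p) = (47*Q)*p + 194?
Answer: -1/510453 ≈ -1.9590e-6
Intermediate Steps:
C(Q, p) = 194 + 47*Q*p (C(Q, p) = 47*Q*p + 194 = 194 + 47*Q*p)
1/(C(-48, 230) + 8233) = 1/((194 + 47*(-48)*230) + 8233) = 1/((194 - 518880) + 8233) = 1/(-518686 + 8233) = 1/(-510453) = -1/510453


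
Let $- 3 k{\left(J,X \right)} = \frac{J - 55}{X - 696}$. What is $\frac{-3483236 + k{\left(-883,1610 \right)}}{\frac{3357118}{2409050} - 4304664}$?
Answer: $\frac{5752228514693675}{7108736078402211} \approx 0.80918$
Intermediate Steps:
$k{\left(J,X \right)} = - \frac{-55 + J}{3 \left(-696 + X\right)}$ ($k{\left(J,X \right)} = - \frac{\left(J - 55\right) \frac{1}{X - 696}}{3} = - \frac{\left(-55 + J\right) \frac{1}{-696 + X}}{3} = - \frac{\frac{1}{-696 + X} \left(-55 + J\right)}{3} = - \frac{-55 + J}{3 \left(-696 + X\right)}$)
$\frac{-3483236 + k{\left(-883,1610 \right)}}{\frac{3357118}{2409050} - 4304664} = \frac{-3483236 + \frac{55 - -883}{3 \left(-696 + 1610\right)}}{\frac{3357118}{2409050} - 4304664} = \frac{-3483236 + \frac{55 + 883}{3 \cdot 914}}{3357118 \cdot \frac{1}{2409050} - 4304664} = \frac{-3483236 + \frac{1}{3} \cdot \frac{1}{914} \cdot 938}{\frac{1678559}{1204525} - 4304664} = \frac{-3483236 + \frac{469}{1371}}{- \frac{5185073726041}{1204525}} = \left(- \frac{4775516087}{1371}\right) \left(- \frac{1204525}{5185073726041}\right) = \frac{5752228514693675}{7108736078402211}$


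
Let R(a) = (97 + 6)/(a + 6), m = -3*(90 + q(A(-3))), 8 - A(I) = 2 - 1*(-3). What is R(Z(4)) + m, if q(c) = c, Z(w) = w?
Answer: -2687/10 ≈ -268.70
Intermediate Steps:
A(I) = 3 (A(I) = 8 - (2 - 1*(-3)) = 8 - (2 + 3) = 8 - 1*5 = 8 - 5 = 3)
m = -279 (m = -3*(90 + 3) = -3*93 = -279)
R(a) = 103/(6 + a)
R(Z(4)) + m = 103/(6 + 4) - 279 = 103/10 - 279 = -2687/10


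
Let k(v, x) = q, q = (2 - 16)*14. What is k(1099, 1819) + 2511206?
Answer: 2511010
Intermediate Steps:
q = -196 (q = -14*14 = -196)
k(v, x) = -196
k(1099, 1819) + 2511206 = -196 + 2511206 = 2511010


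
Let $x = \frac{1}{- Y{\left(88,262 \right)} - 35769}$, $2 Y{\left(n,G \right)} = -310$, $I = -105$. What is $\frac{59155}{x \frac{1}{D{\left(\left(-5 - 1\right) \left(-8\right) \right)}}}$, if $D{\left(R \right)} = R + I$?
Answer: $120084531690$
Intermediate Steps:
$Y{\left(n,G \right)} = -155$ ($Y{\left(n,G \right)} = \frac{1}{2} \left(-310\right) = -155$)
$x = - \frac{1}{35614}$ ($x = \frac{1}{\left(-1\right) \left(-155\right) - 35769} = \frac{1}{155 - 35769} = \frac{1}{-35614} = - \frac{1}{35614} \approx -2.8079 \cdot 10^{-5}$)
$D{\left(R \right)} = -105 + R$ ($D{\left(R \right)} = R - 105 = -105 + R$)
$\frac{59155}{x \frac{1}{D{\left(\left(-5 - 1\right) \left(-8\right) \right)}}} = \frac{59155}{\left(- \frac{1}{35614}\right) \frac{1}{-105 + \left(-5 - 1\right) \left(-8\right)}} = \frac{59155}{\left(- \frac{1}{35614}\right) \frac{1}{-105 - -48}} = \frac{59155}{\left(- \frac{1}{35614}\right) \frac{1}{-105 + 48}} = \frac{59155}{\left(- \frac{1}{35614}\right) \frac{1}{-57}} = \frac{59155}{\left(- \frac{1}{35614}\right) \left(- \frac{1}{57}\right)} = 59155 \frac{1}{\frac{1}{2029998}} = 59155 \cdot 2029998 = 120084531690$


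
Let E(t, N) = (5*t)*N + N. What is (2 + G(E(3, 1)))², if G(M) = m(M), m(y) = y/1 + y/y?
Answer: 361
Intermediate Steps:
E(t, N) = N + 5*N*t (E(t, N) = 5*N*t + N = N + 5*N*t)
m(y) = 1 + y (m(y) = y*1 + 1 = y + 1 = 1 + y)
G(M) = 1 + M
(2 + G(E(3, 1)))² = (2 + (1 + 1*(1 + 5*3)))² = (2 + (1 + 1*(1 + 15)))² = (2 + (1 + 1*16))² = (2 + (1 + 16))² = (2 + 17)² = 19² = 361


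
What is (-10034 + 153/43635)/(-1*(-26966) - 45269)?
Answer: 145944479/266217135 ≈ 0.54822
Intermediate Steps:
(-10034 + 153/43635)/(-1*(-26966) - 45269) = (-10034 + 153*(1/43635))/(26966 - 45269) = (-10034 + 51/14545)/(-18303) = -145944479/14545*(-1/18303) = 145944479/266217135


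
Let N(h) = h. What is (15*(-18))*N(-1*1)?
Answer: 270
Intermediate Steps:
(15*(-18))*N(-1*1) = (15*(-18))*(-1*1) = -270*(-1) = 270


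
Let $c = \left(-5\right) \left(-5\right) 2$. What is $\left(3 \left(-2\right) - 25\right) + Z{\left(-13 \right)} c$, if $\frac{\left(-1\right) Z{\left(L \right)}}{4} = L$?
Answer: $2569$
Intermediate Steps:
$Z{\left(L \right)} = - 4 L$
$c = 50$ ($c = 25 \cdot 2 = 50$)
$\left(3 \left(-2\right) - 25\right) + Z{\left(-13 \right)} c = \left(3 \left(-2\right) - 25\right) + \left(-4\right) \left(-13\right) 50 = \left(-6 - 25\right) + 52 \cdot 50 = -31 + 2600 = 2569$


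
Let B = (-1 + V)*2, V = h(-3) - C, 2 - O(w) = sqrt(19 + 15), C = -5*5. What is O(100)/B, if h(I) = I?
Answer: 1/21 - sqrt(34)/42 ≈ -0.091213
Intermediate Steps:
C = -25
O(w) = 2 - sqrt(34) (O(w) = 2 - sqrt(19 + 15) = 2 - sqrt(34))
V = 22 (V = -3 - 1*(-25) = -3 + 25 = 22)
B = 42 (B = (-1 + 22)*2 = 21*2 = 42)
O(100)/B = (2 - sqrt(34))/42 = (2 - sqrt(34))*(1/42) = 1/21 - sqrt(34)/42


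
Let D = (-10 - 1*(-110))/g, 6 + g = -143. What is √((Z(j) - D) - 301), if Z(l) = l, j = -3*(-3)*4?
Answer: I*√5868365/149 ≈ 16.258*I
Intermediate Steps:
g = -149 (g = -6 - 143 = -149)
j = 36 (j = 9*4 = 36)
D = -100/149 (D = (-10 - 1*(-110))/(-149) = (-10 + 110)*(-1/149) = 100*(-1/149) = -100/149 ≈ -0.67114)
√((Z(j) - D) - 301) = √((36 - 1*(-100/149)) - 301) = √((36 + 100/149) - 301) = √(5464/149 - 301) = √(-39385/149) = I*√5868365/149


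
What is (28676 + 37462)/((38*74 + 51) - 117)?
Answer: 33069/1373 ≈ 24.085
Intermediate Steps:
(28676 + 37462)/((38*74 + 51) - 117) = 66138/((2812 + 51) - 117) = 66138/(2863 - 117) = 66138/2746 = 66138*(1/2746) = 33069/1373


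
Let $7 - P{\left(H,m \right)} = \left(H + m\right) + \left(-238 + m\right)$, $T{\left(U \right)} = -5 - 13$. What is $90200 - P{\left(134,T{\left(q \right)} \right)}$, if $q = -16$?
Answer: $90053$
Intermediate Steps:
$T{\left(U \right)} = -18$
$P{\left(H,m \right)} = 245 - H - 2 m$ ($P{\left(H,m \right)} = 7 - \left(\left(H + m\right) + \left(-238 + m\right)\right) = 7 - \left(-238 + H + 2 m\right) = 245 - H - 2 m$)
$90200 - P{\left(134,T{\left(q \right)} \right)} = 90200 - \left(245 - 134 - -36\right) = 90200 - \left(245 - 134 + 36\right) = 90200 - 147 = 90053$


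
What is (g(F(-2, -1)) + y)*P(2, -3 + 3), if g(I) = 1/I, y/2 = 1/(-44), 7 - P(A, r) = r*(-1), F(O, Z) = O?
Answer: -42/11 ≈ -3.8182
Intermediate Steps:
P(A, r) = 7 + r (P(A, r) = 7 - r*(-1) = 7 - (-1)*r = 7 + r)
y = -1/22 (y = 2/(-44) = 2*(-1/44) = -1/22 ≈ -0.045455)
g(I) = 1/I
(g(F(-2, -1)) + y)*P(2, -3 + 3) = (1/(-2) - 1/22)*(7 + (-3 + 3)) = (-½ - 1/22)*(7 + 0) = -6/11*7 = -42/11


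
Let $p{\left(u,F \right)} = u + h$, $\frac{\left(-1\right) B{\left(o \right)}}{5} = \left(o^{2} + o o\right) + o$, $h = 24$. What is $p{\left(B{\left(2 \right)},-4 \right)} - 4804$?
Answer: $-4830$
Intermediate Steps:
$B{\left(o \right)} = - 10 o^{2} - 5 o$ ($B{\left(o \right)} = - 5 \left(\left(o^{2} + o o\right) + o\right) = - 5 \left(\left(o^{2} + o^{2}\right) + o\right) = - 5 \left(2 o^{2} + o\right) = - 5 \left(o + 2 o^{2}\right) = - 10 o^{2} - 5 o$)
$p{\left(u,F \right)} = 24 + u$ ($p{\left(u,F \right)} = u + 24 = 24 + u$)
$p{\left(B{\left(2 \right)},-4 \right)} - 4804 = \left(24 - 10 \left(1 + 2 \cdot 2\right)\right) - 4804 = \left(24 - 10 \left(1 + 4\right)\right) - 4804 = \left(24 - 10 \cdot 5\right) - 4804 = \left(24 - 50\right) - 4804 = -26 - 4804 = -4830$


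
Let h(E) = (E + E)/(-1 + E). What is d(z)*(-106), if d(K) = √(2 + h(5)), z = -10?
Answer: -159*√2 ≈ -224.86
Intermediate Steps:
h(E) = 2*E/(-1 + E) (h(E) = (2*E)/(-1 + E) = 2*E/(-1 + E))
d(K) = 3*√2/2 (d(K) = √(2 + 2*5/(-1 + 5)) = √(2 + 2*5/4) = √(2 + 2*5*(¼)) = √(2 + 5/2) = √(9/2) = 3*√2/2)
d(z)*(-106) = (3*√2/2)*(-106) = -159*√2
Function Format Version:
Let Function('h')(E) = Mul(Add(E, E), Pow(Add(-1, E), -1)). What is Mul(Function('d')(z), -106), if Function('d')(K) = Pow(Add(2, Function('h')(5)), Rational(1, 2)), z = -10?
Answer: Mul(-159, Pow(2, Rational(1, 2))) ≈ -224.86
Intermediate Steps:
Function('h')(E) = Mul(2, E, Pow(Add(-1, E), -1)) (Function('h')(E) = Mul(Mul(2, E), Pow(Add(-1, E), -1)) = Mul(2, E, Pow(Add(-1, E), -1)))
Function('d')(K) = Mul(Rational(3, 2), Pow(2, Rational(1, 2))) (Function('d')(K) = Pow(Add(2, Mul(2, 5, Pow(Add(-1, 5), -1))), Rational(1, 2)) = Pow(Add(2, Mul(2, 5, Pow(4, -1))), Rational(1, 2)) = Pow(Add(2, Mul(2, 5, Rational(1, 4))), Rational(1, 2)) = Pow(Add(2, Rational(5, 2)), Rational(1, 2)) = Pow(Rational(9, 2), Rational(1, 2)) = Mul(Rational(3, 2), Pow(2, Rational(1, 2))))
Mul(Function('d')(z), -106) = Mul(Mul(Rational(3, 2), Pow(2, Rational(1, 2))), -106) = Mul(-159, Pow(2, Rational(1, 2)))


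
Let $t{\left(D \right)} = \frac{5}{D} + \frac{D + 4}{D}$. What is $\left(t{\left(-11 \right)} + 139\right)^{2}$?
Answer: $\frac{2343961}{121} \approx 19372.0$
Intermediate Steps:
$t{\left(D \right)} = \frac{5}{D} + \frac{4 + D}{D}$
$\left(t{\left(-11 \right)} + 139\right)^{2} = \left(\frac{9 - 11}{-11} + 139\right)^{2} = \left(\left(- \frac{1}{11}\right) \left(-2\right) + 139\right)^{2} = \left(\frac{2}{11} + 139\right)^{2} = \left(\frac{1531}{11}\right)^{2} = \frac{2343961}{121}$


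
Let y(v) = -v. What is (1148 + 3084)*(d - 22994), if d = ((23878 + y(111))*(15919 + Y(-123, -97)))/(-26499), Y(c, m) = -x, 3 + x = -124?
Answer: -4192571674816/26499 ≈ -1.5822e+8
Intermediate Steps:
x = -127 (x = -3 - 124 = -127)
Y(c, m) = 127 (Y(c, m) = -1*(-127) = 127)
d = -381365282/26499 (d = ((23878 - 1*111)*(15919 + 127))/(-26499) = ((23878 - 111)*16046)*(-1/26499) = (23767*16046)*(-1/26499) = 381365282*(-1/26499) = -381365282/26499 ≈ -14392.)
(1148 + 3084)*(d - 22994) = (1148 + 3084)*(-381365282/26499 - 22994) = 4232*(-990683288/26499) = -4192571674816/26499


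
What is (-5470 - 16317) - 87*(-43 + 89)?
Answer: -25789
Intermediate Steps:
(-5470 - 16317) - 87*(-43 + 89) = -21787 - 87*46 = -21787 - 1*4002 = -21787 - 4002 = -25789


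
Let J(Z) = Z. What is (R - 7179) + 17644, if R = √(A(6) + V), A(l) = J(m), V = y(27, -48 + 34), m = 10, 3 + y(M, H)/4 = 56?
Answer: 10465 + √222 ≈ 10480.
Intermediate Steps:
y(M, H) = 212 (y(M, H) = -12 + 4*56 = -12 + 224 = 212)
V = 212
A(l) = 10
R = √222 (R = √(10 + 212) = √222 ≈ 14.900)
(R - 7179) + 17644 = (√222 - 7179) + 17644 = (-7179 + √222) + 17644 = 10465 + √222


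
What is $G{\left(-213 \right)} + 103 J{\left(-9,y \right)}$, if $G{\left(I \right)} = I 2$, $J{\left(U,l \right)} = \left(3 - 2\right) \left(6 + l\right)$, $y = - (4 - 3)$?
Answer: $89$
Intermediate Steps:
$y = -1$ ($y = \left(-1\right) 1 = -1$)
$J{\left(U,l \right)} = 6 + l$ ($J{\left(U,l \right)} = 1 \left(6 + l\right) = 6 + l$)
$G{\left(I \right)} = 2 I$
$G{\left(-213 \right)} + 103 J{\left(-9,y \right)} = 2 \left(-213\right) + 103 \left(6 - 1\right) = -426 + 103 \cdot 5 = -426 + 515 = 89$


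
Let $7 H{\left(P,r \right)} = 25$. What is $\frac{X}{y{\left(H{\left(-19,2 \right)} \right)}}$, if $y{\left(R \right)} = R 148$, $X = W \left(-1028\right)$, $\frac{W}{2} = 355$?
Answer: $- \frac{255458}{185} \approx -1380.9$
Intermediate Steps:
$H{\left(P,r \right)} = \frac{25}{7}$ ($H{\left(P,r \right)} = \frac{1}{7} \cdot 25 = \frac{25}{7}$)
$W = 710$ ($W = 2 \cdot 355 = 710$)
$X = -729880$ ($X = 710 \left(-1028\right) = -729880$)
$y{\left(R \right)} = 148 R$
$\frac{X}{y{\left(H{\left(-19,2 \right)} \right)}} = - \frac{729880}{148 \cdot \frac{25}{7}} = - \frac{729880}{\frac{3700}{7}} = \left(-729880\right) \frac{7}{3700} = - \frac{255458}{185}$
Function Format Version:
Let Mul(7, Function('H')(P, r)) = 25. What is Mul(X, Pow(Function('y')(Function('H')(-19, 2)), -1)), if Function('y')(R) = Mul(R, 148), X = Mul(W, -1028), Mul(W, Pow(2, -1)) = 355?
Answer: Rational(-255458, 185) ≈ -1380.9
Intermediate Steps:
Function('H')(P, r) = Rational(25, 7) (Function('H')(P, r) = Mul(Rational(1, 7), 25) = Rational(25, 7))
W = 710 (W = Mul(2, 355) = 710)
X = -729880 (X = Mul(710, -1028) = -729880)
Function('y')(R) = Mul(148, R)
Mul(X, Pow(Function('y')(Function('H')(-19, 2)), -1)) = Mul(-729880, Pow(Mul(148, Rational(25, 7)), -1)) = Mul(-729880, Pow(Rational(3700, 7), -1)) = Mul(-729880, Rational(7, 3700)) = Rational(-255458, 185)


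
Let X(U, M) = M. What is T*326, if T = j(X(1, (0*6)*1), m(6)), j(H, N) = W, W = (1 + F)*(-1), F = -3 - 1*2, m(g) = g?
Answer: 1304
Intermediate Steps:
F = -5 (F = -3 - 2 = -5)
W = 4 (W = (1 - 5)*(-1) = -4*(-1) = 4)
j(H, N) = 4
T = 4
T*326 = 4*326 = 1304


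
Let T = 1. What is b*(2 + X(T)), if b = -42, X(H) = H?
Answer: -126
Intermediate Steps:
b*(2 + X(T)) = -42*(2 + 1) = -42*3 = -126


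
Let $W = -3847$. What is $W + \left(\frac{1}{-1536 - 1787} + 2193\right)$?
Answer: $- \frac{5496243}{3323} \approx -1654.0$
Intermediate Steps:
$W + \left(\frac{1}{-1536 - 1787} + 2193\right) = -3847 + \left(\frac{1}{-1536 - 1787} + 2193\right) = -3847 + \left(\frac{1}{-3323} + 2193\right) = -3847 + \left(- \frac{1}{3323} + 2193\right) = -3847 + \frac{7287338}{3323} = - \frac{5496243}{3323}$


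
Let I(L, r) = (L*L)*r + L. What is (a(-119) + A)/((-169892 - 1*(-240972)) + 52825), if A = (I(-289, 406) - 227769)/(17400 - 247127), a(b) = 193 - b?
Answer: 37993356/28464323935 ≈ 0.0013348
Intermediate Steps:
I(L, r) = L + r*L**2 (I(L, r) = L**2*r + L = r*L**2 + L = L + r*L**2)
A = -33681468/229727 (A = (-289*(1 - 289*406) - 227769)/(17400 - 247127) = (-289*(1 - 117334) - 227769)/(-229727) = (-289*(-117333) - 227769)*(-1/229727) = (33909237 - 227769)*(-1/229727) = 33681468*(-1/229727) = -33681468/229727 ≈ -146.62)
(a(-119) + A)/((-169892 - 1*(-240972)) + 52825) = ((193 - 1*(-119)) - 33681468/229727)/((-169892 - 1*(-240972)) + 52825) = ((193 + 119) - 33681468/229727)/((-169892 + 240972) + 52825) = (312 - 33681468/229727)/(71080 + 52825) = (37993356/229727)/123905 = (37993356/229727)*(1/123905) = 37993356/28464323935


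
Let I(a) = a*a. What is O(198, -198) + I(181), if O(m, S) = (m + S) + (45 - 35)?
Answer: 32771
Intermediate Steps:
I(a) = a²
O(m, S) = 10 + S + m (O(m, S) = (S + m) + 10 = 10 + S + m)
O(198, -198) + I(181) = (10 - 198 + 198) + 181² = 10 + 32761 = 32771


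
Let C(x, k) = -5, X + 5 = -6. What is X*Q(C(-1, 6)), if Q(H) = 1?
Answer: -11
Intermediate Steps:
X = -11 (X = -5 - 6 = -11)
X*Q(C(-1, 6)) = -11*1 = -11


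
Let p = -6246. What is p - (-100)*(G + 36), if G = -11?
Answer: -3746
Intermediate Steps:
p - (-100)*(G + 36) = -6246 - (-100)*(-11 + 36) = -6246 - (-100)*25 = -6246 - 1*(-2500) = -6246 + 2500 = -3746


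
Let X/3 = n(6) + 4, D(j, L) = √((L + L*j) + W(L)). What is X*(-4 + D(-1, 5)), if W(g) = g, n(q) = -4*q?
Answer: 240 - 60*√5 ≈ 105.84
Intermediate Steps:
D(j, L) = √(2*L + L*j) (D(j, L) = √((L + L*j) + L) = √(2*L + L*j))
X = -60 (X = 3*(-4*6 + 4) = 3*(-24 + 4) = 3*(-20) = -60)
X*(-4 + D(-1, 5)) = -60*(-4 + √(5*(2 - 1))) = -60*(-4 + √(5*1)) = -60*(-4 + √5) = 240 - 60*√5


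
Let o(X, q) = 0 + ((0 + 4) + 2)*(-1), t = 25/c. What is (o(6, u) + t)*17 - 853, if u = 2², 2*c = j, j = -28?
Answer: -13795/14 ≈ -985.36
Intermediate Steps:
c = -14 (c = (½)*(-28) = -14)
u = 4
t = -25/14 (t = 25/(-14) = 25*(-1/14) = -25/14 ≈ -1.7857)
o(X, q) = -6 (o(X, q) = 0 + (4 + 2)*(-1) = 0 + 6*(-1) = 0 - 6 = -6)
(o(6, u) + t)*17 - 853 = (-6 - 25/14)*17 - 853 = -109/14*17 - 853 = -1853/14 - 853 = -13795/14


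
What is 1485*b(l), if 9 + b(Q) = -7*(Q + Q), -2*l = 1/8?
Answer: -96525/8 ≈ -12066.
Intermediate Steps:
l = -1/16 (l = -1/2/8 = -1/2*1/8 = -1/16 ≈ -0.062500)
b(Q) = -9 - 14*Q (b(Q) = -9 - 7*(Q + Q) = -9 - 14*Q)
1485*b(l) = 1485*(-9 - 14*(-1/16)) = 1485*(-9 + 7/8) = 1485*(-65/8) = -96525/8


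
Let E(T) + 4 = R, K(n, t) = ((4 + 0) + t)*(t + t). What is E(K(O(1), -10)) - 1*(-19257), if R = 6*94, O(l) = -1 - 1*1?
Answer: 19817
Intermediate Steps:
O(l) = -2 (O(l) = -1 - 1 = -2)
K(n, t) = 2*t*(4 + t) (K(n, t) = (4 + t)*(2*t) = 2*t*(4 + t))
R = 564
E(T) = 560 (E(T) = -4 + 564 = 560)
E(K(O(1), -10)) - 1*(-19257) = 560 - 1*(-19257) = 560 + 19257 = 19817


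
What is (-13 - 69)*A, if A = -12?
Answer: 984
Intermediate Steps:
(-13 - 69)*A = (-13 - 69)*(-12) = -82*(-12) = 984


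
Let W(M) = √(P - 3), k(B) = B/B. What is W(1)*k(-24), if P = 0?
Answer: I*√3 ≈ 1.732*I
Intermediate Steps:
k(B) = 1
W(M) = I*√3 (W(M) = √(0 - 3) = √(-3) = I*√3)
W(1)*k(-24) = (I*√3)*1 = I*√3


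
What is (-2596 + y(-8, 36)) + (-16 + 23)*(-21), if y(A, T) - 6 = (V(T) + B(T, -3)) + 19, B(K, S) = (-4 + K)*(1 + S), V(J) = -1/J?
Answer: -100153/36 ≈ -2782.0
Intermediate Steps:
B(K, S) = (1 + S)*(-4 + K)
y(A, T) = 33 - 1/T - 2*T (y(A, T) = 6 + ((-1/T + (-4 + T - 4*(-3) + T*(-3))) + 19) = 6 + ((-1/T + (-4 + T + 12 - 3*T)) + 19) = 6 + ((-1/T + (8 - 2*T)) + 19) = 6 + ((8 - 1/T - 2*T) + 19) = 6 + (27 - 1/T - 2*T) = 33 - 1/T - 2*T)
(-2596 + y(-8, 36)) + (-16 + 23)*(-21) = (-2596 + (33 - 1/36 - 2*36)) + (-16 + 23)*(-21) = (-2596 + (33 - 1*1/36 - 72)) + 7*(-21) = (-2596 + (33 - 1/36 - 72)) - 147 = (-2596 - 1405/36) - 147 = -94861/36 - 147 = -100153/36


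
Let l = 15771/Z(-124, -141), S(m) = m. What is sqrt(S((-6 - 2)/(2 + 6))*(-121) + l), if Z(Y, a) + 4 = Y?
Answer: I*sqrt(566)/16 ≈ 1.4869*I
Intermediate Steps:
Z(Y, a) = -4 + Y
l = -15771/128 (l = 15771/(-4 - 124) = 15771/(-128) = 15771*(-1/128) = -15771/128 ≈ -123.21)
sqrt(S((-6 - 2)/(2 + 6))*(-121) + l) = sqrt(((-6 - 2)/(2 + 6))*(-121) - 15771/128) = sqrt(-8/8*(-121) - 15771/128) = sqrt(-8*1/8*(-121) - 15771/128) = sqrt(-1*(-121) - 15771/128) = sqrt(121 - 15771/128) = sqrt(-283/128) = I*sqrt(566)/16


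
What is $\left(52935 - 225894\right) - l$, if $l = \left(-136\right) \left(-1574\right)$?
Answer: $-387023$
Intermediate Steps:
$l = 214064$
$\left(52935 - 225894\right) - l = \left(52935 - 225894\right) - 214064 = -172959 - 214064 = -387023$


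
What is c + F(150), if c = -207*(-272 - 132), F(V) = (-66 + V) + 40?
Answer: 83752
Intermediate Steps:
F(V) = -26 + V
c = 83628 (c = -207*(-404) = 83628)
c + F(150) = 83628 + (-26 + 150) = 83628 + 124 = 83752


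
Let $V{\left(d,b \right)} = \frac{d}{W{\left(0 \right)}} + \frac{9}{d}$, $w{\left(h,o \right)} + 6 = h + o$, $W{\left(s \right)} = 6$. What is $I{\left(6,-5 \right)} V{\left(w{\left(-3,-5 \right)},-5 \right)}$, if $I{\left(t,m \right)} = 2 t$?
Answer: $- \frac{250}{7} \approx -35.714$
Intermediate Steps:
$w{\left(h,o \right)} = -6 + h + o$ ($w{\left(h,o \right)} = -6 + \left(h + o\right) = -6 + h + o$)
$V{\left(d,b \right)} = \frac{9}{d} + \frac{d}{6}$ ($V{\left(d,b \right)} = \frac{d}{6} + \frac{9}{d} = \frac{9}{d} + \frac{d}{6}$)
$I{\left(6,-5 \right)} V{\left(w{\left(-3,-5 \right)},-5 \right)} = 2 \cdot 6 \left(\frac{9}{-6 - 3 - 5} + \frac{-6 - 3 - 5}{6}\right) = 12 \left(\frac{9}{-14} + \frac{1}{6} \left(-14\right)\right) = 12 \left(9 \left(- \frac{1}{14}\right) - \frac{7}{3}\right) = 12 \left(- \frac{9}{14} - \frac{7}{3}\right) = 12 \left(- \frac{125}{42}\right) = - \frac{250}{7}$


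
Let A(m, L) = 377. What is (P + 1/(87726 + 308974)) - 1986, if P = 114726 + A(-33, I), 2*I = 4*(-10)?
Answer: 44873513901/396700 ≈ 1.1312e+5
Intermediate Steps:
I = -20 (I = (4*(-10))/2 = (½)*(-40) = -20)
P = 115103 (P = 114726 + 377 = 115103)
(P + 1/(87726 + 308974)) - 1986 = (115103 + 1/(87726 + 308974)) - 1986 = (115103 + 1/396700) - 1986 = 45661360101/396700 - 1986 = 44873513901/396700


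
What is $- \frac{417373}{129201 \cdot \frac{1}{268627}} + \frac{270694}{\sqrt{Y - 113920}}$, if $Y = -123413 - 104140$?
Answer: $- \frac{112117656871}{129201} - \frac{270694 i \sqrt{341473}}{341473} \approx -8.6778 \cdot 10^{5} - 463.23 i$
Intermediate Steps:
$Y = -227553$ ($Y = -123413 - 104140 = -227553$)
$- \frac{417373}{129201 \cdot \frac{1}{268627}} + \frac{270694}{\sqrt{Y - 113920}} = - \frac{417373}{129201 \cdot \frac{1}{268627}} + \frac{270694}{\sqrt{-227553 - 113920}} = - \frac{417373}{129201 \cdot \frac{1}{268627}} + \frac{270694}{\sqrt{-341473}} = - \frac{417373}{\frac{129201}{268627}} + \frac{270694}{i \sqrt{341473}} = \left(-417373\right) \frac{268627}{129201} + 270694 \left(- \frac{i \sqrt{341473}}{341473}\right) = - \frac{112117656871}{129201} - \frac{270694 i \sqrt{341473}}{341473}$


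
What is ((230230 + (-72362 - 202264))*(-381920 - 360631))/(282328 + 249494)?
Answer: 5494382366/88637 ≈ 61987.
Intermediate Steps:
((230230 + (-72362 - 202264))*(-381920 - 360631))/(282328 + 249494) = ((230230 - 274626)*(-742551))/531822 = -44396*(-742551)*(1/531822) = 32966294196*(1/531822) = 5494382366/88637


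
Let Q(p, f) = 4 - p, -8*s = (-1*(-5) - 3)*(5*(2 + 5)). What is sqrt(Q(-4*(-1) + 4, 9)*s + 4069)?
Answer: 6*sqrt(114) ≈ 64.063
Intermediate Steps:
s = -35/4 (s = -(-1*(-5) - 3)*5*(2 + 5)/8 = -(5 - 3)*5*7/8 = -35/4 ≈ -8.7500)
sqrt(Q(-4*(-1) + 4, 9)*s + 4069) = sqrt((4 - (-4*(-1) + 4))*(-35/4) + 4069) = sqrt((4 - (4 + 4))*(-35/4) + 4069) = sqrt((4 - 1*8)*(-35/4) + 4069) = sqrt((4 - 8)*(-35/4) + 4069) = sqrt(-4*(-35/4) + 4069) = sqrt(35 + 4069) = sqrt(4104) = 6*sqrt(114)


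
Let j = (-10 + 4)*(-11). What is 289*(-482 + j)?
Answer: -120224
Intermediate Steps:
j = 66 (j = -6*(-11) = 66)
289*(-482 + j) = 289*(-482 + 66) = 289*(-416) = -120224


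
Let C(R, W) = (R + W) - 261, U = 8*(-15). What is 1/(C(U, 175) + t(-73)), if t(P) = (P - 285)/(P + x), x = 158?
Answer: -85/17868 ≈ -0.0047571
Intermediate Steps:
U = -120
C(R, W) = -261 + R + W
t(P) = (-285 + P)/(158 + P) (t(P) = (P - 285)/(P + 158) = (-285 + P)/(158 + P))
1/(C(U, 175) + t(-73)) = 1/((-261 - 120 + 175) + (-285 - 73)/(158 - 73)) = 1/(-206 - 358/85) = 1/(-17868/85) = -85/17868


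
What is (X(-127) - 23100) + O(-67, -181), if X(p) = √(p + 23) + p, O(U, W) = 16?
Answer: -23211 + 2*I*√26 ≈ -23211.0 + 10.198*I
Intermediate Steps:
X(p) = p + √(23 + p) (X(p) = √(23 + p) + p = p + √(23 + p))
(X(-127) - 23100) + O(-67, -181) = ((-127 + √(23 - 127)) - 23100) + 16 = ((-127 + √(-104)) - 23100) + 16 = ((-127 + 2*I*√26) - 23100) + 16 = (-23227 + 2*I*√26) + 16 = -23211 + 2*I*√26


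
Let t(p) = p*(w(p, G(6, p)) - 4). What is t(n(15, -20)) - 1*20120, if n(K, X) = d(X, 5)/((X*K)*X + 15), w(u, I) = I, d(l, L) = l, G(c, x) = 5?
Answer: -24204364/1203 ≈ -20120.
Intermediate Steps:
n(K, X) = X/(15 + K*X**2) (n(K, X) = X/((X*K)*X + 15) = X/((K*X)*X + 15) = X/(K*X**2 + 15) = X/(15 + K*X**2))
t(p) = p (t(p) = p*(5 - 4) = p*1 = p)
t(n(15, -20)) - 1*20120 = -20/(15 + 15*(-20)**2) - 1*20120 = -20/(15 + 15*400) - 20120 = -20/(15 + 6000) - 20120 = -20/6015 - 20120 = -20*1/6015 - 20120 = -4/1203 - 20120 = -24204364/1203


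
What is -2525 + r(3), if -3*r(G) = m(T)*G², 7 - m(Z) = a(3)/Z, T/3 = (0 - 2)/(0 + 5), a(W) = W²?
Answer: -5137/2 ≈ -2568.5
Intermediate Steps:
T = -6/5 (T = 3*((0 - 2)/(0 + 5)) = 3*(-2/5) = 3*(-2*⅕) = 3*(-⅖) = -6/5 ≈ -1.2000)
m(Z) = 7 - 9/Z (m(Z) = 7 - 3²/Z = 7 - 9/Z)
r(G) = -29*G²/6 (r(G) = -(7 - 9/(-6/5))*G²/3 = -(7 - 9*(-⅚))*G²/3 = -(7 + 15/2)*G²/3 = -29*G²/6)
-2525 + r(3) = -2525 - 29/6*3² = -2525 - 29/6*9 = -2525 - 87/2 = -5137/2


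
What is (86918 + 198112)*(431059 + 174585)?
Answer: 172626709320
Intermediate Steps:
(86918 + 198112)*(431059 + 174585) = 285030*605644 = 172626709320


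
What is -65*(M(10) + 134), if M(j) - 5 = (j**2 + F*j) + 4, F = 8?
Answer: -20995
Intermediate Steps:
M(j) = 9 + j**2 + 8*j (M(j) = 5 + ((j**2 + 8*j) + 4) = 5 + (4 + j**2 + 8*j) = 9 + j**2 + 8*j)
-65*(M(10) + 134) = -65*((9 + 10**2 + 8*10) + 134) = -65*((9 + 100 + 80) + 134) = -65*(189 + 134) = -65*323 = -20995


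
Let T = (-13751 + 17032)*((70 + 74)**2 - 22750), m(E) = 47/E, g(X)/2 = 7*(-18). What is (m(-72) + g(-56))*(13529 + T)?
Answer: 39986273785/24 ≈ 1.6661e+9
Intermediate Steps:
g(X) = -252 (g(X) = 2*(7*(-18)) = 2*(-126) = -252)
T = -6607934 (T = 3281*(144**2 - 22750) = 3281*(20736 - 22750) = 3281*(-2014) = -6607934)
(m(-72) + g(-56))*(13529 + T) = (47/(-72) - 252)*(13529 - 6607934) = (47*(-1/72) - 252)*(-6594405) = (-47/72 - 252)*(-6594405) = -18191/72*(-6594405) = 39986273785/24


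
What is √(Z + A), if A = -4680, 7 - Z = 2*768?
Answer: I*√6209 ≈ 78.797*I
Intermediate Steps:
Z = -1529 (Z = 7 - 2*768 = 7 - 1*1536 = 7 - 1536 = -1529)
√(Z + A) = √(-1529 - 4680) = √(-6209) = I*√6209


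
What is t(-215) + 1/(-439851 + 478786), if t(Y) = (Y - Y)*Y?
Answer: 1/38935 ≈ 2.5684e-5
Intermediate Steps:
t(Y) = 0 (t(Y) = 0*Y = 0)
t(-215) + 1/(-439851 + 478786) = 0 + 1/(-439851 + 478786) = 0 + 1/38935 = 1/38935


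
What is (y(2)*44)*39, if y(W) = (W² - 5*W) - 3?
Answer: -15444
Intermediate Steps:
y(W) = -3 + W² - 5*W
(y(2)*44)*39 = ((-3 + 2² - 5*2)*44)*39 = ((-3 + 4 - 10)*44)*39 = -9*44*39 = -396*39 = -15444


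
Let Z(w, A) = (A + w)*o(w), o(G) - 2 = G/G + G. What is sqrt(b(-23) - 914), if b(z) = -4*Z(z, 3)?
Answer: I*sqrt(2514) ≈ 50.14*I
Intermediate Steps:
o(G) = 3 + G (o(G) = 2 + (G/G + G) = 2 + (1 + G) = 3 + G)
Z(w, A) = (3 + w)*(A + w) (Z(w, A) = (A + w)*(3 + w) = (3 + w)*(A + w))
b(z) = -4*(3 + z)**2 (b(z) = -4*(3 + z)*(3 + z) = -4*(3 + z)**2)
sqrt(b(-23) - 914) = sqrt(-4*(3 - 23)**2 - 914) = sqrt(-4*(-20)**2 - 914) = sqrt(-4*400 - 914) = sqrt(-1600 - 914) = sqrt(-2514) = I*sqrt(2514)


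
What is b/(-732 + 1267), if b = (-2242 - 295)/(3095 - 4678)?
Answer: 2537/846905 ≈ 0.0029956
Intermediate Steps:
b = 2537/1583 (b = -2537/(-1583) = -2537*(-1/1583) = 2537/1583 ≈ 1.6027)
b/(-732 + 1267) = 2537/(1583*(-732 + 1267)) = (2537/1583)/535 = (2537/1583)*(1/535) = 2537/846905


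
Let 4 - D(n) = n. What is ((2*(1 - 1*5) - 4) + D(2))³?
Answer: -1000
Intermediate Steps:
D(n) = 4 - n
((2*(1 - 1*5) - 4) + D(2))³ = ((2*(1 - 1*5) - 4) + (4 - 1*2))³ = ((2*(1 - 5) - 4) + (4 - 2))³ = ((2*(-4) - 4) + 2)³ = ((-8 - 4) + 2)³ = (-12 + 2)³ = (-10)³ = -1000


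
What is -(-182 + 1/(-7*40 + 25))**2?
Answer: -2153980921/65025 ≈ -33125.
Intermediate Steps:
-(-182 + 1/(-7*40 + 25))**2 = -(-182 + 1/(-280 + 25))**2 = -(-182 + 1/(-255))**2 = -(-182 - 1/255)**2 = -(-46411/255)**2 = -1*2153980921/65025 = -2153980921/65025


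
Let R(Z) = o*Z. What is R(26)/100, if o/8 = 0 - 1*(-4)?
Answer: 208/25 ≈ 8.3200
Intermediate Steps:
o = 32 (o = 8*(0 - 1*(-4)) = 8*(0 + 4) = 8*4 = 32)
R(Z) = 32*Z
R(26)/100 = (32*26)/100 = (1/100)*832 = 208/25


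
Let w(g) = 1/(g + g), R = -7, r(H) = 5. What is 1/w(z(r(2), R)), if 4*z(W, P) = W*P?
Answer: -35/2 ≈ -17.500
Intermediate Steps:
z(W, P) = P*W/4 (z(W, P) = (W*P)/4 = (P*W)/4 = P*W/4)
w(g) = 1/(2*g)
1/w(z(r(2), R)) = 1/(1/(2*(((¼)*(-7)*5)))) = 1/(1/(2*(-35/4))) = 1/((½)*(-4/35)) = 1/(-2/35) = -35/2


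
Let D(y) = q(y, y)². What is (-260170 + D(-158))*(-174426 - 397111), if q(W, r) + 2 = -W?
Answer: 134787856858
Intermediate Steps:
q(W, r) = -2 - W
D(y) = (-2 - y)²
(-260170 + D(-158))*(-174426 - 397111) = (-260170 + (2 - 158)²)*(-174426 - 397111) = (-260170 + (-156)²)*(-571537) = (-260170 + 24336)*(-571537) = -235834*(-571537) = 134787856858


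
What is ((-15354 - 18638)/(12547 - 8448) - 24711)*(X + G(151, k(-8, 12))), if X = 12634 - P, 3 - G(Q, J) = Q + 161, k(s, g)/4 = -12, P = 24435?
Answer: 1227038253910/4099 ≈ 2.9935e+8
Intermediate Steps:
k(s, g) = -48 (k(s, g) = 4*(-12) = -48)
G(Q, J) = -158 - Q (G(Q, J) = 3 - (Q + 161) = 3 - (161 + Q) = 3 + (-161 - Q) = -158 - Q)
X = -11801 (X = 12634 - 1*24435 = 12634 - 24435 = -11801)
((-15354 - 18638)/(12547 - 8448) - 24711)*(X + G(151, k(-8, 12))) = ((-15354 - 18638)/(12547 - 8448) - 24711)*(-11801 + (-158 - 1*151)) = (-33992/4099 - 24711)*(-11801 + (-158 - 151)) = (-33992*1/4099 - 24711)*(-11801 - 309) = (-33992/4099 - 24711)*(-12110) = -101324381/4099*(-12110) = 1227038253910/4099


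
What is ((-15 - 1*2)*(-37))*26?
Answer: 16354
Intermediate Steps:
((-15 - 1*2)*(-37))*26 = ((-15 - 2)*(-37))*26 = -17*(-37)*26 = 629*26 = 16354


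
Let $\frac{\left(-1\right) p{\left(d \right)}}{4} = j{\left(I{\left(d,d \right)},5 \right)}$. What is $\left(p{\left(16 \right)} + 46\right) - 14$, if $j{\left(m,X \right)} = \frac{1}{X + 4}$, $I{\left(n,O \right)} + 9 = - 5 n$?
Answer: $\frac{284}{9} \approx 31.556$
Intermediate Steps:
$I{\left(n,O \right)} = -9 - 5 n$
$j{\left(m,X \right)} = \frac{1}{4 + X}$
$p{\left(d \right)} = - \frac{4}{9}$ ($p{\left(d \right)} = - \frac{4}{4 + 5} = - \frac{4}{9}$)
$\left(p{\left(16 \right)} + 46\right) - 14 = \left(- \frac{4}{9} + 46\right) - 14 = \frac{410}{9} - 14 = \frac{284}{9}$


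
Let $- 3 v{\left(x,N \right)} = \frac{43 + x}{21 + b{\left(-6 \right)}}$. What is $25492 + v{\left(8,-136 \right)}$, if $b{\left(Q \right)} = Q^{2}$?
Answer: $\frac{1453027}{57} \approx 25492.0$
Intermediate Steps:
$v{\left(x,N \right)} = - \frac{43}{171} - \frac{x}{171}$ ($v{\left(x,N \right)} = - \frac{\left(43 + x\right) \frac{1}{21 + \left(-6\right)^{2}}}{3} = - \frac{\left(43 + x\right) \frac{1}{21 + 36}}{3} = - \frac{\left(43 + x\right) \frac{1}{57}}{3} = - \frac{\frac{43}{57} + \frac{x}{57}}{3} = - \frac{43}{171} - \frac{x}{171}$)
$25492 + v{\left(8,-136 \right)} = 25492 - \frac{17}{57} = \frac{1453027}{57}$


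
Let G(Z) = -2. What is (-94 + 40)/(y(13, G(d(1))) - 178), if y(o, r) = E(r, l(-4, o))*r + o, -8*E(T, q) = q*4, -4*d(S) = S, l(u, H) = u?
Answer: 54/169 ≈ 0.31953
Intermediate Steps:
d(S) = -S/4
E(T, q) = -q/2 (E(T, q) = -q*4/8 = -q/2)
y(o, r) = o + 2*r (y(o, r) = (-1/2*(-4))*r + o = 2*r + o = o + 2*r)
(-94 + 40)/(y(13, G(d(1))) - 178) = (-94 + 40)/((13 + 2*(-2)) - 178) = -54/((13 - 4) - 178) = -54/(9 - 178) = -54/(-169) = -54*(-1/169) = 54/169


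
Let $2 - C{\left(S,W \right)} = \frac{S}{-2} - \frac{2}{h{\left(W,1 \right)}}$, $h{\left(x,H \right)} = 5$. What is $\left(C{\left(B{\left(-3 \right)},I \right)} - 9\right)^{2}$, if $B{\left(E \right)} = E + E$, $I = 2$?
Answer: $\frac{2304}{25} \approx 92.16$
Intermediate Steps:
$B{\left(E \right)} = 2 E$
$C{\left(S,W \right)} = \frac{12}{5} + \frac{S}{2}$ ($C{\left(S,W \right)} = 2 - \left(\frac{S}{-2} - \frac{2}{5}\right) = 2 - \left(S \left(- \frac{1}{2}\right) - \frac{2}{5}\right) = 2 - \left(- \frac{S}{2} - \frac{2}{5}\right) = 2 - \left(- \frac{2}{5} - \frac{S}{2}\right) = 2 + \left(\frac{2}{5} + \frac{S}{2}\right) = \frac{12}{5} + \frac{S}{2}$)
$\left(C{\left(B{\left(-3 \right)},I \right)} - 9\right)^{2} = \left(\left(\frac{12}{5} + \frac{2 \left(-3\right)}{2}\right) - 9\right)^{2} = \left(\left(\frac{12}{5} + \frac{1}{2} \left(-6\right)\right) - 9\right)^{2} = \left(\left(\frac{12}{5} - 3\right) - 9\right)^{2} = \left(- \frac{3}{5} - 9\right)^{2} = \left(- \frac{48}{5}\right)^{2} = \frac{2304}{25}$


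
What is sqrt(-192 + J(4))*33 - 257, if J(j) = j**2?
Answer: -257 + 132*I*sqrt(11) ≈ -257.0 + 437.79*I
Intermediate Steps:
sqrt(-192 + J(4))*33 - 257 = sqrt(-192 + 4**2)*33 - 257 = sqrt(-192 + 16)*33 - 257 = sqrt(-176)*33 - 257 = (4*I*sqrt(11))*33 - 257 = 132*I*sqrt(11) - 257 = -257 + 132*I*sqrt(11)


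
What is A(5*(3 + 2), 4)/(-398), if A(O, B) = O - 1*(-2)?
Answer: -27/398 ≈ -0.067839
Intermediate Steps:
A(O, B) = 2 + O (A(O, B) = O + 2 = 2 + O)
A(5*(3 + 2), 4)/(-398) = (2 + 5*(3 + 2))/(-398) = (2 + 5*5)*(-1/398) = (2 + 25)*(-1/398) = 27*(-1/398) = -27/398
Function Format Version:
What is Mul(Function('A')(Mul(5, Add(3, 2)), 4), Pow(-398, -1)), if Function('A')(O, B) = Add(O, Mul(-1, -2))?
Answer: Rational(-27, 398) ≈ -0.067839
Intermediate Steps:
Function('A')(O, B) = Add(2, O) (Function('A')(O, B) = Add(O, 2) = Add(2, O))
Mul(Function('A')(Mul(5, Add(3, 2)), 4), Pow(-398, -1)) = Mul(Add(2, Mul(5, Add(3, 2))), Pow(-398, -1)) = Mul(Add(2, Mul(5, 5)), Rational(-1, 398)) = Mul(Add(2, 25), Rational(-1, 398)) = Mul(27, Rational(-1, 398)) = Rational(-27, 398)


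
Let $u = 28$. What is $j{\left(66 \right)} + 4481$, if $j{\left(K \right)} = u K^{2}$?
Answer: $126449$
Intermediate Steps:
$j{\left(K \right)} = 28 K^{2}$
$j{\left(66 \right)} + 4481 = 28 \cdot 66^{2} + 4481 = 28 \cdot 4356 + 4481 = 121968 + 4481 = 126449$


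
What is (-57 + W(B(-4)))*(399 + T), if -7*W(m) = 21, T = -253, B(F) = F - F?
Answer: -8760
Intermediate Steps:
B(F) = 0
W(m) = -3 (W(m) = -⅐*21 = -3)
(-57 + W(B(-4)))*(399 + T) = (-57 - 3)*(399 - 253) = -60*146 = -8760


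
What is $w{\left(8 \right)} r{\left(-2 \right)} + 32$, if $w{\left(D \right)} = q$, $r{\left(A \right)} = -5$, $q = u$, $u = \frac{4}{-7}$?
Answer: $\frac{244}{7} \approx 34.857$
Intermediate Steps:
$u = - \frac{4}{7}$ ($u = 4 \left(- \frac{1}{7}\right) = - \frac{4}{7} \approx -0.57143$)
$q = - \frac{4}{7} \approx -0.57143$
$w{\left(D \right)} = - \frac{4}{7}$
$w{\left(8 \right)} r{\left(-2 \right)} + 32 = \left(- \frac{4}{7}\right) \left(-5\right) + 32 = \frac{20}{7} + 32 = \frac{244}{7}$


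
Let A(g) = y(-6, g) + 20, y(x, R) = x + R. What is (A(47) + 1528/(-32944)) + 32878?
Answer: 135642611/4118 ≈ 32939.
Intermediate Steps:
y(x, R) = R + x
A(g) = 14 + g (A(g) = (g - 6) + 20 = (-6 + g) + 20 = 14 + g)
(A(47) + 1528/(-32944)) + 32878 = ((14 + 47) + 1528/(-32944)) + 32878 = (61 + 1528*(-1/32944)) + 32878 = (61 - 191/4118) + 32878 = 251007/4118 + 32878 = 135642611/4118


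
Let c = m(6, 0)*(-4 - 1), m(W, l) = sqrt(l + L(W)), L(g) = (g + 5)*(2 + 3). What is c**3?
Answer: -6875*sqrt(55) ≈ -50986.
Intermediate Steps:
L(g) = 25 + 5*g (L(g) = (5 + g)*5 = 25 + 5*g)
m(W, l) = sqrt(25 + l + 5*W) (m(W, l) = sqrt(l + (25 + 5*W)) = sqrt(25 + l + 5*W))
c = -5*sqrt(55) (c = sqrt(25 + 0 + 5*6)*(-4 - 1) = sqrt(25 + 0 + 30)*(-5) = sqrt(55)*(-5) = -5*sqrt(55) ≈ -37.081)
c**3 = (-5*sqrt(55))**3 = -6875*sqrt(55)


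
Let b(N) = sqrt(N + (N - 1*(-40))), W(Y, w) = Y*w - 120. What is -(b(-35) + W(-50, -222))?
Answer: -10980 - I*sqrt(30) ≈ -10980.0 - 5.4772*I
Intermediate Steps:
W(Y, w) = -120 + Y*w
b(N) = sqrt(40 + 2*N) (b(N) = sqrt(N + (N + 40)) = sqrt(N + (40 + N)) = sqrt(40 + 2*N))
-(b(-35) + W(-50, -222)) = -(sqrt(40 + 2*(-35)) + (-120 - 50*(-222))) = -(sqrt(40 - 70) + (-120 + 11100)) = -(sqrt(-30) + 10980) = -(I*sqrt(30) + 10980) = -(10980 + I*sqrt(30)) = -10980 - I*sqrt(30)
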